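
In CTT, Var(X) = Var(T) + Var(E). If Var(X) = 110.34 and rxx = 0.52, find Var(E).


var_true = rxx * var_obs = 0.52 * 110.34 = 57.3768
var_error = var_obs - var_true
var_error = 110.34 - 57.3768
var_error = 52.9632

52.9632


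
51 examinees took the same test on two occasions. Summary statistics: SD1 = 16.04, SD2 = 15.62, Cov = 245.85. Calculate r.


r = cov(X,Y) / (SD_X * SD_Y)
r = 245.85 / (16.04 * 15.62)
r = 245.85 / 250.5448
r = 0.9813

0.9813


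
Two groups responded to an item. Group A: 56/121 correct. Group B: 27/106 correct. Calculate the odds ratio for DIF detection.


Odds_A = 56/65 = 0.8615
Odds_B = 27/79 = 0.3418
OR = Odds_A / Odds_B = 0.8615 / 0.3418
Exactly, OR = (56 * 79) / (65 * 27) = 4424 / 1755
OR = 2.5208

2.5208


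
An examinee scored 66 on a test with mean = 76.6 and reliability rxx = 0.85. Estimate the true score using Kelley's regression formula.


T_est = rxx * X + (1 - rxx) * mean
T_est = 0.85 * 66 + 0.15 * 76.6
T_est = 56.1 + 11.49
T_est = 67.59

67.59


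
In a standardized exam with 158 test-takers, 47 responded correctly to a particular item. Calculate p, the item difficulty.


Item difficulty p = number correct / total examinees
p = 47 / 158
p = 0.2975

0.2975


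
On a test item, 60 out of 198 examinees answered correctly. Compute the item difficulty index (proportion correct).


Item difficulty p = number correct / total examinees
p = 60 / 198
p = 0.303

0.303


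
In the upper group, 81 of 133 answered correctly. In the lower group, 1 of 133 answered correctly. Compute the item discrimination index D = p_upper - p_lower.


p_upper = 81/133 = 0.609
p_lower = 1/133 = 0.0075
D = 0.609 - 0.0075 = 0.6015

0.6015


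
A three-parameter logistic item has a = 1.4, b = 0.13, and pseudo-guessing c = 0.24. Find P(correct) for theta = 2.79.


logit = 1.4*(2.79 - 0.13) = 3.724
P* = 1/(1 + exp(-3.724)) = 0.9764
P = 0.24 + (1 - 0.24) * 0.9764
P = 0.9821

0.9821


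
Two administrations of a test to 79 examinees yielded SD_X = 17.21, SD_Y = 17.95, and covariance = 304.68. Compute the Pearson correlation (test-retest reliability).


r = cov(X,Y) / (SD_X * SD_Y)
r = 304.68 / (17.21 * 17.95)
r = 304.68 / 308.9195
r = 0.9863

0.9863


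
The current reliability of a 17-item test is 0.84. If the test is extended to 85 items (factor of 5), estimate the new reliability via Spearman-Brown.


r_new = (n * rxx) / (1 + (n-1) * rxx)
r_new = (5 * 0.84) / (1 + 4 * 0.84)
r_new = 4.2 / 4.36
r_new = 0.9633

0.9633


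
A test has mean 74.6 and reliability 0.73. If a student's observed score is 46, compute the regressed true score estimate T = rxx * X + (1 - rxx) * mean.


T_est = rxx * X + (1 - rxx) * mean
T_est = 0.73 * 46 + 0.27 * 74.6
T_est = 33.58 + 20.142
T_est = 53.722

53.722


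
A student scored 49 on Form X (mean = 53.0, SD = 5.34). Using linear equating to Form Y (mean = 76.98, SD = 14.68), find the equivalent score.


slope = SD_Y / SD_X = 14.68 / 5.34 ~ 2.7491
intercept = mean_Y - slope * mean_X = 76.98 - (14.68 / 5.34) * 53.0 ~ -68.7204
Y = slope * X + intercept. To avoid rounding drift from the rounded slope/intercept, evaluate the equivalent form Y = mean_Y + SD_Y * (X - mean_X) / SD_X at full precision:
Y = 76.98 + 14.68 * (49 - 53.0) / 5.34
Y = 76.98 - 14.68 * 4.0 / 5.34
Y = 76.98 - 58.72 / 5.34
Y = 76.98 - 10.9963
Y = 65.9837

65.9837


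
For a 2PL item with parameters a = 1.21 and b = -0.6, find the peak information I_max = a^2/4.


For 2PL, max info at theta = b = -0.6
I_max = a^2 / 4 = 1.21^2 / 4
= 1.4641 / 4
I_max = 0.366

0.366


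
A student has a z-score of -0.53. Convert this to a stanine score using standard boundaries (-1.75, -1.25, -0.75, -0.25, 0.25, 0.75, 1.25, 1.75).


Stanine boundaries: [-1.75, -1.25, -0.75, -0.25, 0.25, 0.75, 1.25, 1.75]
z = -0.53
Check each boundary:
  z >= -1.75 -> could be stanine 2
  z >= -1.25 -> could be stanine 3
  z >= -0.75 -> could be stanine 4
  z < -0.25
  z < 0.25
  z < 0.75
  z < 1.25
  z < 1.75
Highest qualifying boundary gives stanine = 4

4


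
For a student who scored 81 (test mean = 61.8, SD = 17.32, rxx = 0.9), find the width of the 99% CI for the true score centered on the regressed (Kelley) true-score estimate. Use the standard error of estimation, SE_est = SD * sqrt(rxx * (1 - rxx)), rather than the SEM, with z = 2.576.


True score estimate = 0.9*81 + 0.1*61.8 = 79.08
SE_est = SD * sqrt(rxx * (1 - rxx)) = 17.32 * sqrt(0.9 * 0.1) = 17.32 * sqrt(0.09) = 5.196
CI = T_est +/- z * SE_est, so width = 2 * z * SE_est = 2 * 2.576 * 5.196
Width = 26.7698

26.7698


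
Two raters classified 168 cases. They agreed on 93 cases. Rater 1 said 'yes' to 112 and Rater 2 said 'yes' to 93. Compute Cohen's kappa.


P_o = 93/168 = 0.553571
P_e = (112*93 + 56*75) / 28224 = 0.517857
kappa = (P_o - P_e) / (1 - P_e)
kappa = (0.553571 - 0.517857) / (1 - 0.517857)
kappa = 0.0741

0.0741


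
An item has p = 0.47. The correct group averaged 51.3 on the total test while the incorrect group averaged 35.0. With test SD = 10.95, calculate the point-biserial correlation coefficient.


q = 1 - p = 0.53
rpb = ((M1 - M0) / SD) * sqrt(p * q)
rpb = ((51.3 - 35.0) / 10.95) * sqrt(0.47 * 0.53)
rpb = 0.743

0.743


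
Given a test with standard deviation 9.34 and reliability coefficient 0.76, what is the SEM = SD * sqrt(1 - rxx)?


SEM = SD * sqrt(1 - rxx)
SEM = 9.34 * sqrt(1 - 0.76)
SEM = 9.34 * sqrt(0.24) = 9.34 * 0.489898
SEM = 4.5756

4.5756


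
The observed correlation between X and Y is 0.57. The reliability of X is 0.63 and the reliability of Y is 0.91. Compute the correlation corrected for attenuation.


r_corrected = rxy / sqrt(rxx * ryy)
= 0.57 / sqrt(0.63 * 0.91)
= 0.57 / sqrt(0.5733)
= 0.57 / 0.757166
r_corrected = 0.7528

0.7528


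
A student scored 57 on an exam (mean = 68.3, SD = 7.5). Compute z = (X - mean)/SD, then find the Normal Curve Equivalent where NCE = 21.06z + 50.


z = (X - mean) / SD = (57 - 68.3) / 7.5
z = -11.3 / 7.5
z = -1.5067
NCE = NCE = 21.06z + 50
Carry z at full precision (z = -11.3 / 7.5) into the conversion:
NCE = 21.06 * (-11.3 / 7.5) + 50 = -237.978 / 7.5 + 50
NCE = -31.7304 + 50
NCE = 18.2696

18.2696


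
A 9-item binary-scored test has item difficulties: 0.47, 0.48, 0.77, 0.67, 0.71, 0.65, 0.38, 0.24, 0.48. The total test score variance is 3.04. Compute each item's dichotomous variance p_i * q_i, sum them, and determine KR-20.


For each item, compute p_i * q_i:
  Item 1: 0.47 * 0.53 = 0.2491
  Item 2: 0.48 * 0.52 = 0.2496
  Item 3: 0.77 * 0.23 = 0.1771
  Item 4: 0.67 * 0.33 = 0.2211
  Item 5: 0.71 * 0.29 = 0.2059
  Item 6: 0.65 * 0.35 = 0.2275
  Item 7: 0.38 * 0.62 = 0.2356
  Item 8: 0.24 * 0.76 = 0.1824
  Item 9: 0.48 * 0.52 = 0.2496
Sum(p_i * q_i) = 0.2491 + 0.2496 + 0.1771 + 0.2211 + 0.2059 + 0.2275 + 0.2356 + 0.1824 + 0.2496 = 1.9979
KR-20 = (k/(k-1)) * (1 - Sum(p_i*q_i) / Var_total)
= (9/8) * (1 - 1.9979/3.04)
= 1.125 * 0.3428
KR-20 = 0.3856

0.3856


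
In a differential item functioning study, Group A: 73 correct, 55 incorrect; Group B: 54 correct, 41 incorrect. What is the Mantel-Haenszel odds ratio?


Odds_A = 73/55 = 1.3273
Odds_B = 54/41 = 1.3171
OR = Odds_A / Odds_B = 1.3273 / 1.3171
Exactly, OR = (73 * 41) / (55 * 54) = 2993 / 2970
OR = 1.0077

1.0077


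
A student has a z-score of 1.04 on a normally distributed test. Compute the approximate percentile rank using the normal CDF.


CDF(z) = 0.5 * (1 + erf(z/sqrt(2)))
erf(0.7354) = 0.7017
CDF = 0.8508
Percentile rank = 0.8508 * 100 = 85.08

85.08


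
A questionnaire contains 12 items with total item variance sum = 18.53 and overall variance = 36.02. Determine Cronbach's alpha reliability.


alpha = (k/(k-1)) * (1 - sum(si^2)/s_total^2)
= (12/11) * (1 - 18.53/36.02)
alpha = 0.5297

0.5297


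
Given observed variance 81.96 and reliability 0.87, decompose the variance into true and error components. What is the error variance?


var_true = rxx * var_obs = 0.87 * 81.96 = 71.3052
var_error = var_obs - var_true
var_error = 81.96 - 71.3052
var_error = 10.6548

10.6548


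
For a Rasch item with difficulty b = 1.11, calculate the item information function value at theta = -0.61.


P = 1/(1+exp(-(-0.61-1.11))) = 0.1519
I = P*(1-P) = 0.1519 * 0.8481
I = 0.1288

0.1288


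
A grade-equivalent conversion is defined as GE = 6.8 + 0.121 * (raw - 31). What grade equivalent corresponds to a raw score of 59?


raw - median = 59 - 31 = 28
slope * diff = 0.121 * 28 = 3.388
GE = 6.8 + 3.388
GE = 10.188

10.188


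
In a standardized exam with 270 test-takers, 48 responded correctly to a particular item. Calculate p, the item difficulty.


Item difficulty p = number correct / total examinees
p = 48 / 270
p = 0.1778

0.1778


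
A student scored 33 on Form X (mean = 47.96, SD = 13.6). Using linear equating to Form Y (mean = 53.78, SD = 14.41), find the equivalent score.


slope = SD_Y / SD_X = 14.41 / 13.6 ~ 1.0596
intercept = mean_Y - slope * mean_X = 53.78 - (14.41 / 13.6) * 47.96 ~ 2.9636
Y = slope * X + intercept. To avoid rounding drift from the rounded slope/intercept, evaluate the equivalent form Y = mean_Y + SD_Y * (X - mean_X) / SD_X at full precision:
Y = 53.78 + 14.41 * (33 - 47.96) / 13.6
Y = 53.78 - 14.41 * 14.96 / 13.6
Y = 53.78 - 215.5736 / 13.6
Y = 53.78 - 15.851
Y = 37.929

37.929


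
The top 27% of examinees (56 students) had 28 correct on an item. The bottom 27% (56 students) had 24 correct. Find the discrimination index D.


p_upper = 28/56 = 0.5
p_lower = 24/56 = 0.4286
D = 0.5 - 0.4286 = 0.0714

0.0714


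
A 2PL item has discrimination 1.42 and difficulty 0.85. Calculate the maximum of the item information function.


For 2PL, max info at theta = b = 0.85
I_max = a^2 / 4 = 1.42^2 / 4
= 2.0164 / 4
I_max = 0.5041

0.5041


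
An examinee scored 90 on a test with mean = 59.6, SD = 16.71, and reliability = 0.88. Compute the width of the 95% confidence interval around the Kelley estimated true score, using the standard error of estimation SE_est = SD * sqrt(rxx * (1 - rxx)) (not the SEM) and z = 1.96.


True score estimate = 0.88*90 + 0.12*59.6 = 86.352
SE_est = SD * sqrt(rxx * (1 - rxx)) = 16.71 * sqrt(0.88 * 0.12) = 16.71 * sqrt(0.1056) = 5.430107
CI = T_est +/- z * SE_est, so width = 2 * z * SE_est = 2 * 1.96 * 5.430107
Width = 21.286

21.286


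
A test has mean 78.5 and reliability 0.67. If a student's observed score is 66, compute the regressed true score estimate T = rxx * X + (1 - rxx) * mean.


T_est = rxx * X + (1 - rxx) * mean
T_est = 0.67 * 66 + 0.33 * 78.5
T_est = 44.22 + 25.905
T_est = 70.125

70.125


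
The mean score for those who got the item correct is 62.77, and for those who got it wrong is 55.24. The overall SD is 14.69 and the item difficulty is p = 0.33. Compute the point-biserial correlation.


q = 1 - p = 0.67
rpb = ((M1 - M0) / SD) * sqrt(p * q)
rpb = ((62.77 - 55.24) / 14.69) * sqrt(0.33 * 0.67)
rpb = 0.241

0.241


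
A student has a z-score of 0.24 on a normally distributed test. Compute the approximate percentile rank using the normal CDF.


CDF(z) = 0.5 * (1 + erf(z/sqrt(2)))
erf(0.1697) = 0.1897
CDF = 0.5948
Percentile rank = 0.5948 * 100 = 59.48

59.48


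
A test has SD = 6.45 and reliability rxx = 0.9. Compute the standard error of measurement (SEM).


SEM = SD * sqrt(1 - rxx)
SEM = 6.45 * sqrt(1 - 0.9)
SEM = 6.45 * sqrt(0.1) = 6.45 * 0.316228
SEM = 2.0397

2.0397


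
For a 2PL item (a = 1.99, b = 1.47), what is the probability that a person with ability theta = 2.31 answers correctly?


a*(theta - b) = 1.99 * (2.31 - 1.47) = 1.6716
exp(-1.6716) = 0.1879
P = 1 / (1 + 0.1879)
P = 0.8418

0.8418


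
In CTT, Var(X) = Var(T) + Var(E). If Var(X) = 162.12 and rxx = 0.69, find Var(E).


var_true = rxx * var_obs = 0.69 * 162.12 = 111.8628
var_error = var_obs - var_true
var_error = 162.12 - 111.8628
var_error = 50.2572

50.2572


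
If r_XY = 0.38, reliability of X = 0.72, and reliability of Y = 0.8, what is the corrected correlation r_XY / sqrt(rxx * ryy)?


r_corrected = rxy / sqrt(rxx * ryy)
= 0.38 / sqrt(0.72 * 0.8)
= 0.38 / sqrt(0.576)
= 0.38 / 0.758947
r_corrected = 0.5007

0.5007


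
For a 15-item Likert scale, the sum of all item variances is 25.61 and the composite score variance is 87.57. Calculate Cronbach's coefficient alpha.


alpha = (k/(k-1)) * (1 - sum(si^2)/s_total^2)
= (15/14) * (1 - 25.61/87.57)
alpha = 0.7581

0.7581


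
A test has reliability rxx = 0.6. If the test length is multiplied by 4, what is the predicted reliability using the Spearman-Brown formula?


r_new = (n * rxx) / (1 + (n-1) * rxx)
r_new = (4 * 0.6) / (1 + 3 * 0.6)
r_new = 2.4 / 2.8
r_new = 0.8571

0.8571


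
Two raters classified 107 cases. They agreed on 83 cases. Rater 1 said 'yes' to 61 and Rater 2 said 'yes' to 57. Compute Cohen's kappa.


P_o = 83/107 = 0.775701
P_e = (61*57 + 46*50) / 11449 = 0.504586
kappa = (P_o - P_e) / (1 - P_e)
kappa = (0.775701 - 0.504586) / (1 - 0.504586)
kappa = 0.5472

0.5472


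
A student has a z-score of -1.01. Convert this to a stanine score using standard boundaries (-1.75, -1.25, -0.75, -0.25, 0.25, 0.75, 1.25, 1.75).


Stanine boundaries: [-1.75, -1.25, -0.75, -0.25, 0.25, 0.75, 1.25, 1.75]
z = -1.01
Check each boundary:
  z >= -1.75 -> could be stanine 2
  z >= -1.25 -> could be stanine 3
  z < -0.75
  z < -0.25
  z < 0.25
  z < 0.75
  z < 1.25
  z < 1.75
Highest qualifying boundary gives stanine = 3

3


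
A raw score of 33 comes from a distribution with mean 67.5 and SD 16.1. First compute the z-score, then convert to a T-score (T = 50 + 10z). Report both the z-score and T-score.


z = (X - mean) / SD = (33 - 67.5) / 16.1
z = -34.5 / 16.1
z = -2.1429
T-score = T = 50 + 10z
Carry z at full precision (z = -34.5 / 16.1) into the conversion:
T-score = 50 + 10 * (-34.5 / 16.1) = 50 + -345 / 16.1
T-score = 50 + -21.4286
T-score = 28.5714

28.5714


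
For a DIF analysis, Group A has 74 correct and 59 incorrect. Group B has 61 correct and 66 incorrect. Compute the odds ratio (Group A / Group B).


Odds_A = 74/59 = 1.2542
Odds_B = 61/66 = 0.9242
OR = Odds_A / Odds_B = 1.2542 / 0.9242
Exactly, OR = (74 * 66) / (59 * 61) = 4884 / 3599
OR = 1.357

1.357


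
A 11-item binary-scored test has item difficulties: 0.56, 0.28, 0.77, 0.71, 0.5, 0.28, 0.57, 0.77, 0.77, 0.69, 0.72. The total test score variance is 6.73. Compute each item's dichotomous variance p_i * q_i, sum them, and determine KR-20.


For each item, compute p_i * q_i:
  Item 1: 0.56 * 0.44 = 0.2464
  Item 2: 0.28 * 0.72 = 0.2016
  Item 3: 0.77 * 0.23 = 0.1771
  Item 4: 0.71 * 0.29 = 0.2059
  Item 5: 0.5 * 0.5 = 0.25
  Item 6: 0.28 * 0.72 = 0.2016
  Item 7: 0.57 * 0.43 = 0.2451
  Item 8: 0.77 * 0.23 = 0.1771
  Item 9: 0.77 * 0.23 = 0.1771
  Item 10: 0.69 * 0.31 = 0.2139
  Item 11: 0.72 * 0.28 = 0.2016
Sum(p_i * q_i) = 0.2464 + 0.2016 + 0.1771 + 0.2059 + 0.25 + 0.2016 + 0.2451 + 0.1771 + 0.1771 + 0.2139 + 0.2016 = 2.2974
KR-20 = (k/(k-1)) * (1 - Sum(p_i*q_i) / Var_total)
= (11/10) * (1 - 2.2974/6.73)
= 1.1 * 0.6586
KR-20 = 0.7245

0.7245


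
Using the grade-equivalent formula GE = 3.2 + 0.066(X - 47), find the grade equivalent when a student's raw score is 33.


raw - median = 33 - 47 = -14
slope * diff = 0.066 * -14 = -0.924
GE = 3.2 + -0.924
GE = 2.276

2.276


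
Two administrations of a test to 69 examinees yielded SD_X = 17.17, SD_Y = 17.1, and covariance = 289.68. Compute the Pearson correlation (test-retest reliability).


r = cov(X,Y) / (SD_X * SD_Y)
r = 289.68 / (17.17 * 17.1)
r = 289.68 / 293.607
r = 0.9866

0.9866


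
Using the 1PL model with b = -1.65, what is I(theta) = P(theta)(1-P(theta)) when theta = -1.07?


P = 1/(1+exp(-(-1.07--1.65))) = 0.6411
I = P*(1-P) = 0.6411 * 0.3589
I = 0.2301

0.2301


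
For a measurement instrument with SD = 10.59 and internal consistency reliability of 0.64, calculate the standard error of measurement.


SEM = SD * sqrt(1 - rxx)
SEM = 10.59 * sqrt(1 - 0.64)
SEM = 10.59 * sqrt(0.36) = 10.59 * 0.6
SEM = 6.354

6.354


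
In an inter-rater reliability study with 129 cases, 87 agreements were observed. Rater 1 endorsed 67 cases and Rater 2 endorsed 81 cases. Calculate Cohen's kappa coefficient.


P_o = 87/129 = 0.674419
P_e = (67*81 + 62*48) / 16641 = 0.504958
kappa = (P_o - P_e) / (1 - P_e)
kappa = (0.674419 - 0.504958) / (1 - 0.504958)
kappa = 0.3423

0.3423


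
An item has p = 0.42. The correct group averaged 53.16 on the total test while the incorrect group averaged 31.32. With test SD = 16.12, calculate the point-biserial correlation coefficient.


q = 1 - p = 0.58
rpb = ((M1 - M0) / SD) * sqrt(p * q)
rpb = ((53.16 - 31.32) / 16.12) * sqrt(0.42 * 0.58)
rpb = 0.6687

0.6687


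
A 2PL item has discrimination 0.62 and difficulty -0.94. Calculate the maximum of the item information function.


For 2PL, max info at theta = b = -0.94
I_max = a^2 / 4 = 0.62^2 / 4
= 0.3844 / 4
I_max = 0.0961

0.0961


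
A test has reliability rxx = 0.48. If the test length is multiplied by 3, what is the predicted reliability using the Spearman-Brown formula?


r_new = (n * rxx) / (1 + (n-1) * rxx)
r_new = (3 * 0.48) / (1 + 2 * 0.48)
r_new = 1.44 / 1.96
r_new = 0.7347

0.7347


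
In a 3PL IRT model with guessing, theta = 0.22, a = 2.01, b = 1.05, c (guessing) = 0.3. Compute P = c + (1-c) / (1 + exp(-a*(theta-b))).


logit = 2.01*(0.22 - 1.05) = -1.6683
P* = 1/(1 + exp(--1.6683)) = 0.1587
P = 0.3 + (1 - 0.3) * 0.1587
P = 0.4111

0.4111


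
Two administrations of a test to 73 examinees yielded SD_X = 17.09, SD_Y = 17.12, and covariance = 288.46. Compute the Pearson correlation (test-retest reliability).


r = cov(X,Y) / (SD_X * SD_Y)
r = 288.46 / (17.09 * 17.12)
r = 288.46 / 292.5808
r = 0.9859

0.9859


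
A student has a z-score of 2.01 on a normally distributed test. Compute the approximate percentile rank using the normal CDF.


CDF(z) = 0.5 * (1 + erf(z/sqrt(2)))
erf(1.4213) = 0.9556
CDF = 0.9778
Percentile rank = 0.9778 * 100 = 97.78

97.78


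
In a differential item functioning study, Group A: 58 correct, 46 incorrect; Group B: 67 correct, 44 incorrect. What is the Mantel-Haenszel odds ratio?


Odds_A = 58/46 = 1.2609
Odds_B = 67/44 = 1.5227
OR = Odds_A / Odds_B = 1.2609 / 1.5227
Exactly, OR = (58 * 44) / (46 * 67) = 2552 / 3082
OR = 0.828

0.828


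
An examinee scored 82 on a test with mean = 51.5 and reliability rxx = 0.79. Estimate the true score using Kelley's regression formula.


T_est = rxx * X + (1 - rxx) * mean
T_est = 0.79 * 82 + 0.21 * 51.5
T_est = 64.78 + 10.815
T_est = 75.595

75.595


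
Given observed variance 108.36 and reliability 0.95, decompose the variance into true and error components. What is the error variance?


var_true = rxx * var_obs = 0.95 * 108.36 = 102.942
var_error = var_obs - var_true
var_error = 108.36 - 102.942
var_error = 5.418

5.418


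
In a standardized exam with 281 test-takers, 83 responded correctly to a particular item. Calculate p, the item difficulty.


Item difficulty p = number correct / total examinees
p = 83 / 281
p = 0.2954

0.2954


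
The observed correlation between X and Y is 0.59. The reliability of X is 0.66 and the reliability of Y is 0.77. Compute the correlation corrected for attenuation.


r_corrected = rxy / sqrt(rxx * ryy)
= 0.59 / sqrt(0.66 * 0.77)
= 0.59 / sqrt(0.5082)
= 0.59 / 0.712881
r_corrected = 0.8276

0.8276


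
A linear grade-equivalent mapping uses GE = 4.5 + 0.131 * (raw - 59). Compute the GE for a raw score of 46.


raw - median = 46 - 59 = -13
slope * diff = 0.131 * -13 = -1.703
GE = 4.5 + -1.703
GE = 2.797

2.797


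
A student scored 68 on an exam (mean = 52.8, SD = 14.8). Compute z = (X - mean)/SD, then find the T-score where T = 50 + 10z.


z = (X - mean) / SD = (68 - 52.8) / 14.8
z = 15.2 / 14.8
z = 1.027
T-score = T = 50 + 10z
Carry z at full precision (z = 15.2 / 14.8) into the conversion:
T-score = 50 + 10 * (15.2 / 14.8) = 50 + 152 / 14.8
T-score = 50 + 10.2703
T-score = 60.2703

60.2703


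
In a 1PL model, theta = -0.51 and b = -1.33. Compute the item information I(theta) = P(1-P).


P = 1/(1+exp(-(-0.51--1.33))) = 0.6942
I = P*(1-P) = 0.6942 * 0.3058
I = 0.2123

0.2123


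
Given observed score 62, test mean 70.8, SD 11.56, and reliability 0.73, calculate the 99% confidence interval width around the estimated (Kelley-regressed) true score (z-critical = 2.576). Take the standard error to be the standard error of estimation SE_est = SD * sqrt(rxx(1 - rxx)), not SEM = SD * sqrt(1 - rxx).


True score estimate = 0.73*62 + 0.27*70.8 = 64.376
SE_est = SD * sqrt(rxx * (1 - rxx)) = 11.56 * sqrt(0.73 * 0.27) = 11.56 * sqrt(0.1971) = 5.132171
CI = T_est +/- z * SE_est, so width = 2 * z * SE_est = 2 * 2.576 * 5.132171
Width = 26.4409

26.4409


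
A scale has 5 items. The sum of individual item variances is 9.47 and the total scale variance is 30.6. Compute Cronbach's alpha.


alpha = (k/(k-1)) * (1 - sum(si^2)/s_total^2)
= (5/4) * (1 - 9.47/30.6)
alpha = 0.8632

0.8632


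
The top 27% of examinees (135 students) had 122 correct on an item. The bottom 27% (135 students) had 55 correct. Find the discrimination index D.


p_upper = 122/135 = 0.9037
p_lower = 55/135 = 0.4074
D = 0.9037 - 0.4074 = 0.4963

0.4963


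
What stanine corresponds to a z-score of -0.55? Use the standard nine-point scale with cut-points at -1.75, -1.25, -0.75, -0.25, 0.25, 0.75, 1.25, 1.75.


Stanine boundaries: [-1.75, -1.25, -0.75, -0.25, 0.25, 0.75, 1.25, 1.75]
z = -0.55
Check each boundary:
  z >= -1.75 -> could be stanine 2
  z >= -1.25 -> could be stanine 3
  z >= -0.75 -> could be stanine 4
  z < -0.25
  z < 0.25
  z < 0.75
  z < 1.25
  z < 1.75
Highest qualifying boundary gives stanine = 4

4


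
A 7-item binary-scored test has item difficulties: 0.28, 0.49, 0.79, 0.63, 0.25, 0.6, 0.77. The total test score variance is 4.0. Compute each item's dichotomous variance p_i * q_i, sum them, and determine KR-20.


For each item, compute p_i * q_i:
  Item 1: 0.28 * 0.72 = 0.2016
  Item 2: 0.49 * 0.51 = 0.2499
  Item 3: 0.79 * 0.21 = 0.1659
  Item 4: 0.63 * 0.37 = 0.2331
  Item 5: 0.25 * 0.75 = 0.1875
  Item 6: 0.6 * 0.4 = 0.24
  Item 7: 0.77 * 0.23 = 0.1771
Sum(p_i * q_i) = 0.2016 + 0.2499 + 0.1659 + 0.2331 + 0.1875 + 0.24 + 0.1771 = 1.4551
KR-20 = (k/(k-1)) * (1 - Sum(p_i*q_i) / Var_total)
= (7/6) * (1 - 1.4551/4.0)
= 1.1667 * 0.6362
KR-20 = 0.7423

0.7423


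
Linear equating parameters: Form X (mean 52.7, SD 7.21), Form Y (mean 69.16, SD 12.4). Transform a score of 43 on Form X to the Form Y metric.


slope = SD_Y / SD_X = 12.4 / 7.21 ~ 1.7198
intercept = mean_Y - slope * mean_X = 69.16 - (12.4 / 7.21) * 52.7 ~ -21.4752
Y = slope * X + intercept. To avoid rounding drift from the rounded slope/intercept, evaluate the equivalent form Y = mean_Y + SD_Y * (X - mean_X) / SD_X at full precision:
Y = 69.16 + 12.4 * (43 - 52.7) / 7.21
Y = 69.16 - 12.4 * 9.7 / 7.21
Y = 69.16 - 120.28 / 7.21
Y = 69.16 - 16.6824
Y = 52.4776

52.4776


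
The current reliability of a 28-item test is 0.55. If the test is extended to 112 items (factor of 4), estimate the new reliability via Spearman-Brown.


r_new = (n * rxx) / (1 + (n-1) * rxx)
r_new = (4 * 0.55) / (1 + 3 * 0.55)
r_new = 2.2 / 2.65
r_new = 0.8302

0.8302


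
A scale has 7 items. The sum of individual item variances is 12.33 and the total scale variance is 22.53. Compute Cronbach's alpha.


alpha = (k/(k-1)) * (1 - sum(si^2)/s_total^2)
= (7/6) * (1 - 12.33/22.53)
alpha = 0.5282

0.5282


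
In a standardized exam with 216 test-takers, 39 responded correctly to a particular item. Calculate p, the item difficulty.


Item difficulty p = number correct / total examinees
p = 39 / 216
p = 0.1806

0.1806


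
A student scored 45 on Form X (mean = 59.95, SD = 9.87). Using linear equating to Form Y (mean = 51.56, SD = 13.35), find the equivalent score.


slope = SD_Y / SD_X = 13.35 / 9.87 ~ 1.3526
intercept = mean_Y - slope * mean_X = 51.56 - (13.35 / 9.87) * 59.95 ~ -29.5274
Y = slope * X + intercept. To avoid rounding drift from the rounded slope/intercept, evaluate the equivalent form Y = mean_Y + SD_Y * (X - mean_X) / SD_X at full precision:
Y = 51.56 + 13.35 * (45 - 59.95) / 9.87
Y = 51.56 - 13.35 * 14.95 / 9.87
Y = 51.56 - 199.5825 / 9.87
Y = 51.56 - 20.2211
Y = 31.3389

31.3389


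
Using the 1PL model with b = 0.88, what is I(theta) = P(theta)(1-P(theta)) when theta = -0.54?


P = 1/(1+exp(-(-0.54-0.88))) = 0.1947
I = P*(1-P) = 0.1947 * 0.8053
I = 0.1568

0.1568


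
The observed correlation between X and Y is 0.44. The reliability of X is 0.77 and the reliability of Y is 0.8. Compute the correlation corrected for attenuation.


r_corrected = rxy / sqrt(rxx * ryy)
= 0.44 / sqrt(0.77 * 0.8)
= 0.44 / sqrt(0.616)
= 0.44 / 0.784857
r_corrected = 0.5606

0.5606


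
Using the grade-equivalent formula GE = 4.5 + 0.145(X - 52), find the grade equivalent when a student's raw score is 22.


raw - median = 22 - 52 = -30
slope * diff = 0.145 * -30 = -4.35
GE = 4.5 + -4.35
GE = 0.15

0.15


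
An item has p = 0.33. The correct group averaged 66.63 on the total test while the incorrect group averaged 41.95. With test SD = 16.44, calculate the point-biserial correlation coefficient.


q = 1 - p = 0.67
rpb = ((M1 - M0) / SD) * sqrt(p * q)
rpb = ((66.63 - 41.95) / 16.44) * sqrt(0.33 * 0.67)
rpb = 0.7059

0.7059


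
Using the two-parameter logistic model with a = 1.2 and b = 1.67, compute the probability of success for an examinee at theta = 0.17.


a*(theta - b) = 1.2 * (0.17 - 1.67) = -1.8
exp(--1.8) = 6.0496
P = 1 / (1 + 6.0496)
P = 0.1419

0.1419


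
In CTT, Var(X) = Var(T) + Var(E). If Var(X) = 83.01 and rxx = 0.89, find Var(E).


var_true = rxx * var_obs = 0.89 * 83.01 = 73.8789
var_error = var_obs - var_true
var_error = 83.01 - 73.8789
var_error = 9.1311

9.1311


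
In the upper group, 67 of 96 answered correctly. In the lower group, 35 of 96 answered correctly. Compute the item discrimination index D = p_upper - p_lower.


p_upper = 67/96 = 0.6979
p_lower = 35/96 = 0.3646
D = 0.6979 - 0.3646 = 0.3333

0.3333


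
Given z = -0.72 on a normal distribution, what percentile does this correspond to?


CDF(z) = 0.5 * (1 + erf(z/sqrt(2)))
erf(-0.5091) = -0.5285
CDF = 0.2358
Percentile rank = 0.2358 * 100 = 23.58

23.58


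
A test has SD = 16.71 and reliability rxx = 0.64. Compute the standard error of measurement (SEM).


SEM = SD * sqrt(1 - rxx)
SEM = 16.71 * sqrt(1 - 0.64)
SEM = 16.71 * sqrt(0.36) = 16.71 * 0.6
SEM = 10.026

10.026


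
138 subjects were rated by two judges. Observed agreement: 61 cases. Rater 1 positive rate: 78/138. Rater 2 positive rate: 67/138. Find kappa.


P_o = 61/138 = 0.442029
P_e = (78*67 + 60*71) / 19044 = 0.49811
kappa = (P_o - P_e) / (1 - P_e)
kappa = (0.442029 - 0.49811) / (1 - 0.49811)
kappa = -0.1117

-0.1117


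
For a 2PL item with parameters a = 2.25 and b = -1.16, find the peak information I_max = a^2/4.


For 2PL, max info at theta = b = -1.16
I_max = a^2 / 4 = 2.25^2 / 4
= 5.0625 / 4
I_max = 1.2656

1.2656


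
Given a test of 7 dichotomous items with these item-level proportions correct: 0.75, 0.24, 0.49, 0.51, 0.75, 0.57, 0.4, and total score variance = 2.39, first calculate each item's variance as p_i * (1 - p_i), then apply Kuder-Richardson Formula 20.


For each item, compute p_i * q_i:
  Item 1: 0.75 * 0.25 = 0.1875
  Item 2: 0.24 * 0.76 = 0.1824
  Item 3: 0.49 * 0.51 = 0.2499
  Item 4: 0.51 * 0.49 = 0.2499
  Item 5: 0.75 * 0.25 = 0.1875
  Item 6: 0.57 * 0.43 = 0.2451
  Item 7: 0.4 * 0.6 = 0.24
Sum(p_i * q_i) = 0.1875 + 0.1824 + 0.2499 + 0.2499 + 0.1875 + 0.2451 + 0.24 = 1.5423
KR-20 = (k/(k-1)) * (1 - Sum(p_i*q_i) / Var_total)
= (7/6) * (1 - 1.5423/2.39)
= 1.1667 * 0.3547
KR-20 = 0.4138

0.4138


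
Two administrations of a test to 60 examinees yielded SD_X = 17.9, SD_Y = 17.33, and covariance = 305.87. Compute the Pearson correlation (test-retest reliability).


r = cov(X,Y) / (SD_X * SD_Y)
r = 305.87 / (17.9 * 17.33)
r = 305.87 / 310.207
r = 0.986

0.986


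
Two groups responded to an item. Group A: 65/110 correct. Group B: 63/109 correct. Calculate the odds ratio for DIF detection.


Odds_A = 65/45 = 1.4444
Odds_B = 63/46 = 1.3696
OR = Odds_A / Odds_B = 1.4444 / 1.3696
Exactly, OR = (65 * 46) / (45 * 63) = 2990 / 2835
OR = 1.0547

1.0547


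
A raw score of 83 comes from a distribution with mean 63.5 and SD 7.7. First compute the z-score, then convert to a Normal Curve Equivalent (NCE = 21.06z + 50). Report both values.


z = (X - mean) / SD = (83 - 63.5) / 7.7
z = 19.5 / 7.7
z = 2.5325
NCE = NCE = 21.06z + 50
Carry z at full precision (z = 19.5 / 7.7) into the conversion:
NCE = 21.06 * (19.5 / 7.7) + 50 = 410.67 / 7.7 + 50
NCE = 53.3338 + 50
NCE = 103.3338

103.3338


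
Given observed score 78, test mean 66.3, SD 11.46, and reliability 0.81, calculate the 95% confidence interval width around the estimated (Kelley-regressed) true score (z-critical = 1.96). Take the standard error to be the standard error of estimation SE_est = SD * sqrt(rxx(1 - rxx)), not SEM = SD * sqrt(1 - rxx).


True score estimate = 0.81*78 + 0.19*66.3 = 75.777
SE_est = SD * sqrt(rxx * (1 - rxx)) = 11.46 * sqrt(0.81 * 0.19) = 11.46 * sqrt(0.1539) = 4.495768
CI = T_est +/- z * SE_est, so width = 2 * z * SE_est = 2 * 1.96 * 4.495768
Width = 17.6234

17.6234


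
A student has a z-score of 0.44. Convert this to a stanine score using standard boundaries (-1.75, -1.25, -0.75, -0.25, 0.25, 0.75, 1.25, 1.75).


Stanine boundaries: [-1.75, -1.25, -0.75, -0.25, 0.25, 0.75, 1.25, 1.75]
z = 0.44
Check each boundary:
  z >= -1.75 -> could be stanine 2
  z >= -1.25 -> could be stanine 3
  z >= -0.75 -> could be stanine 4
  z >= -0.25 -> could be stanine 5
  z >= 0.25 -> could be stanine 6
  z < 0.75
  z < 1.25
  z < 1.75
Highest qualifying boundary gives stanine = 6

6


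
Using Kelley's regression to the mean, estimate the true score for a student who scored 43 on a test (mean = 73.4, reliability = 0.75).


T_est = rxx * X + (1 - rxx) * mean
T_est = 0.75 * 43 + 0.25 * 73.4
T_est = 32.25 + 18.35
T_est = 50.6

50.6


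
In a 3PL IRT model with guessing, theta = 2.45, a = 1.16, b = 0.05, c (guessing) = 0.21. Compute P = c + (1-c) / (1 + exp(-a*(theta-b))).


logit = 1.16*(2.45 - 0.05) = 2.784
P* = 1/(1 + exp(-2.784)) = 0.9418
P = 0.21 + (1 - 0.21) * 0.9418
P = 0.954

0.954


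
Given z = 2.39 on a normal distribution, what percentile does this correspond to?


CDF(z) = 0.5 * (1 + erf(z/sqrt(2)))
erf(1.69) = 0.9832
CDF = 0.9916
Percentile rank = 0.9916 * 100 = 99.16

99.16


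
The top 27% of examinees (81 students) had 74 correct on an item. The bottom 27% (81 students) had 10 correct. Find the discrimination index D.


p_upper = 74/81 = 0.9136
p_lower = 10/81 = 0.1235
D = 0.9136 - 0.1235 = 0.7901

0.7901


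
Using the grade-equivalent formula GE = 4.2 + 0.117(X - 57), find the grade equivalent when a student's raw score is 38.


raw - median = 38 - 57 = -19
slope * diff = 0.117 * -19 = -2.223
GE = 4.2 + -2.223
GE = 1.977

1.977


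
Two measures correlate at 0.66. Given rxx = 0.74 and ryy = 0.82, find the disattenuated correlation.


r_corrected = rxy / sqrt(rxx * ryy)
= 0.66 / sqrt(0.74 * 0.82)
= 0.66 / sqrt(0.6068)
= 0.66 / 0.778974
r_corrected = 0.8473

0.8473


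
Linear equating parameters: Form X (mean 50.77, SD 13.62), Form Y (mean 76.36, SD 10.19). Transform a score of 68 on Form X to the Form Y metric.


slope = SD_Y / SD_X = 10.19 / 13.62 ~ 0.7482
intercept = mean_Y - slope * mean_X = 76.36 - (10.19 / 13.62) * 50.77 ~ 38.3757
Y = slope * X + intercept. To avoid rounding drift from the rounded slope/intercept, evaluate the equivalent form Y = mean_Y + SD_Y * (X - mean_X) / SD_X at full precision:
Y = 76.36 + 10.19 * (68 - 50.77) / 13.62
Y = 76.36 + 10.19 * 17.23 / 13.62
Y = 76.36 + 175.5737 / 13.62
Y = 76.36 + 12.8909
Y = 89.2509

89.2509


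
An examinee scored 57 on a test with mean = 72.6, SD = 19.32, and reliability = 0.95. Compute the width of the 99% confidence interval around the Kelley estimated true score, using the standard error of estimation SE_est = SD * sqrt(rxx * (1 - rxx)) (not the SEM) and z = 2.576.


True score estimate = 0.95*57 + 0.05*72.6 = 57.78
SE_est = SD * sqrt(rxx * (1 - rxx)) = 19.32 * sqrt(0.95 * 0.05) = 19.32 * sqrt(0.0475) = 4.210696
CI = T_est +/- z * SE_est, so width = 2 * z * SE_est = 2 * 2.576 * 4.210696
Width = 21.6935

21.6935


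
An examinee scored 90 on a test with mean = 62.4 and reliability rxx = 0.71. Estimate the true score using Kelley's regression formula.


T_est = rxx * X + (1 - rxx) * mean
T_est = 0.71 * 90 + 0.29 * 62.4
T_est = 63.9 + 18.096
T_est = 81.996

81.996


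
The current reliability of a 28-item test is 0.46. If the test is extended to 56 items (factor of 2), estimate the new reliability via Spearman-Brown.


r_new = (n * rxx) / (1 + (n-1) * rxx)
r_new = (2 * 0.46) / (1 + 1 * 0.46)
r_new = 0.92 / 1.46
r_new = 0.6301

0.6301


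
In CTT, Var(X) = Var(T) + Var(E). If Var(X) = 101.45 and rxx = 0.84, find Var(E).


var_true = rxx * var_obs = 0.84 * 101.45 = 85.218
var_error = var_obs - var_true
var_error = 101.45 - 85.218
var_error = 16.232

16.232


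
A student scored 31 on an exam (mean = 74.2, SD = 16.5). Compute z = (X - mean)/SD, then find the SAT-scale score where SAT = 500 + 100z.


z = (X - mean) / SD = (31 - 74.2) / 16.5
z = -43.2 / 16.5
z = -2.6182
SAT-scale = SAT = 500 + 100z
Carry z at full precision (z = -43.2 / 16.5) into the conversion:
SAT-scale = 500 + 100 * (-43.2 / 16.5) = 500 + -4320 / 16.5
SAT-scale = 500 + -261.8182
SAT-scale = 238.1818

238.1818


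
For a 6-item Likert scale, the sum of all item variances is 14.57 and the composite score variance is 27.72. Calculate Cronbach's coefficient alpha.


alpha = (k/(k-1)) * (1 - sum(si^2)/s_total^2)
= (6/5) * (1 - 14.57/27.72)
alpha = 0.5693

0.5693


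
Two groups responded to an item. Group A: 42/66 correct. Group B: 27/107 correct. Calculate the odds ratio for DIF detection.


Odds_A = 42/24 = 1.75
Odds_B = 27/80 = 0.3375
OR = Odds_A / Odds_B = 1.75 / 0.3375
Exactly, OR = (42 * 80) / (24 * 27) = 3360 / 648
OR = 5.1852

5.1852


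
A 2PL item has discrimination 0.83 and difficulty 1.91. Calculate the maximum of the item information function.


For 2PL, max info at theta = b = 1.91
I_max = a^2 / 4 = 0.83^2 / 4
= 0.6889 / 4
I_max = 0.1722

0.1722


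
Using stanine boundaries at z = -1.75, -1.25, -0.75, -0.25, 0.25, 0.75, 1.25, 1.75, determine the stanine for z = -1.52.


Stanine boundaries: [-1.75, -1.25, -0.75, -0.25, 0.25, 0.75, 1.25, 1.75]
z = -1.52
Check each boundary:
  z >= -1.75 -> could be stanine 2
  z < -1.25
  z < -0.75
  z < -0.25
  z < 0.25
  z < 0.75
  z < 1.25
  z < 1.75
Highest qualifying boundary gives stanine = 2

2


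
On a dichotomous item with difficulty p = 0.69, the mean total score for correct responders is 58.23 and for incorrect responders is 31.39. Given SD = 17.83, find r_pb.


q = 1 - p = 0.31
rpb = ((M1 - M0) / SD) * sqrt(p * q)
rpb = ((58.23 - 31.39) / 17.83) * sqrt(0.69 * 0.31)
rpb = 0.6962

0.6962


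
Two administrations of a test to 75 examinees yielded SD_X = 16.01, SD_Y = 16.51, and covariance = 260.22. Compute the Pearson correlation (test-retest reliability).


r = cov(X,Y) / (SD_X * SD_Y)
r = 260.22 / (16.01 * 16.51)
r = 260.22 / 264.3251
r = 0.9845

0.9845


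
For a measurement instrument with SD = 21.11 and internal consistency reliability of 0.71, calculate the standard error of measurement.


SEM = SD * sqrt(1 - rxx)
SEM = 21.11 * sqrt(1 - 0.71)
SEM = 21.11 * sqrt(0.29) = 21.11 * 0.538516
SEM = 11.3681

11.3681


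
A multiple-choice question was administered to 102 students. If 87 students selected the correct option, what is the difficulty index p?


Item difficulty p = number correct / total examinees
p = 87 / 102
p = 0.8529

0.8529


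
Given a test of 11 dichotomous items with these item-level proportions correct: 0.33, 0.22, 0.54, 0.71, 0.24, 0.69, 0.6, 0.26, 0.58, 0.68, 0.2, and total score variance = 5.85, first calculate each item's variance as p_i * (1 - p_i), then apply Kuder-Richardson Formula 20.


For each item, compute p_i * q_i:
  Item 1: 0.33 * 0.67 = 0.2211
  Item 2: 0.22 * 0.78 = 0.1716
  Item 3: 0.54 * 0.46 = 0.2484
  Item 4: 0.71 * 0.29 = 0.2059
  Item 5: 0.24 * 0.76 = 0.1824
  Item 6: 0.69 * 0.31 = 0.2139
  Item 7: 0.6 * 0.4 = 0.24
  Item 8: 0.26 * 0.74 = 0.1924
  Item 9: 0.58 * 0.42 = 0.2436
  Item 10: 0.68 * 0.32 = 0.2176
  Item 11: 0.2 * 0.8 = 0.16
Sum(p_i * q_i) = 0.2211 + 0.1716 + 0.2484 + 0.2059 + 0.1824 + 0.2139 + 0.24 + 0.1924 + 0.2436 + 0.2176 + 0.16 = 2.2969
KR-20 = (k/(k-1)) * (1 - Sum(p_i*q_i) / Var_total)
= (11/10) * (1 - 2.2969/5.85)
= 1.1 * 0.6074
KR-20 = 0.6681

0.6681


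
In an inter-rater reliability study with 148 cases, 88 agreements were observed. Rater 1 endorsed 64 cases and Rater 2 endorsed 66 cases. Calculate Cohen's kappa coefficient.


P_o = 88/148 = 0.594595
P_e = (64*66 + 84*82) / 21904 = 0.507305
kappa = (P_o - P_e) / (1 - P_e)
kappa = (0.594595 - 0.507305) / (1 - 0.507305)
kappa = 0.1772

0.1772


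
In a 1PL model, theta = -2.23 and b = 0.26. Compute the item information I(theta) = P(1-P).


P = 1/(1+exp(-(-2.23-0.26))) = 0.0766
I = P*(1-P) = 0.0766 * 0.9234
I = 0.0707

0.0707


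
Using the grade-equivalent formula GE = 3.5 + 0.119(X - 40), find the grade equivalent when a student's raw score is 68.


raw - median = 68 - 40 = 28
slope * diff = 0.119 * 28 = 3.332
GE = 3.5 + 3.332
GE = 6.832

6.832


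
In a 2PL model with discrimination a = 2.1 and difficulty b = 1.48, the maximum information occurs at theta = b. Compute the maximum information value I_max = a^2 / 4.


For 2PL, max info at theta = b = 1.48
I_max = a^2 / 4 = 2.1^2 / 4
= 4.41 / 4
I_max = 1.1025

1.1025


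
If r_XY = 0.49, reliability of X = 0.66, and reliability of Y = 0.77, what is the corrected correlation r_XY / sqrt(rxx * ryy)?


r_corrected = rxy / sqrt(rxx * ryy)
= 0.49 / sqrt(0.66 * 0.77)
= 0.49 / sqrt(0.5082)
= 0.49 / 0.712881
r_corrected = 0.6874

0.6874


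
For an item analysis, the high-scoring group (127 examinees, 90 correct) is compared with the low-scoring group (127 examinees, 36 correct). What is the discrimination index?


p_upper = 90/127 = 0.7087
p_lower = 36/127 = 0.2835
D = 0.7087 - 0.2835 = 0.4252

0.4252


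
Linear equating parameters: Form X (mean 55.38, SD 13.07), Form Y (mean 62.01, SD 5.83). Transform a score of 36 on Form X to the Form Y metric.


slope = SD_Y / SD_X = 5.83 / 13.07 ~ 0.4461
intercept = mean_Y - slope * mean_X = 62.01 - (5.83 / 13.07) * 55.38 ~ 37.3072
Y = slope * X + intercept. To avoid rounding drift from the rounded slope/intercept, evaluate the equivalent form Y = mean_Y + SD_Y * (X - mean_X) / SD_X at full precision:
Y = 62.01 + 5.83 * (36 - 55.38) / 13.07
Y = 62.01 - 5.83 * 19.38 / 13.07
Y = 62.01 - 112.9854 / 13.07
Y = 62.01 - 8.6446
Y = 53.3654

53.3654


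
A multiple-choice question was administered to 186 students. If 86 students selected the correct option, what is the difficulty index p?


Item difficulty p = number correct / total examinees
p = 86 / 186
p = 0.4624

0.4624


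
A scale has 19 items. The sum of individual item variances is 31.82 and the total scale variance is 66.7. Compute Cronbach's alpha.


alpha = (k/(k-1)) * (1 - sum(si^2)/s_total^2)
= (19/18) * (1 - 31.82/66.7)
alpha = 0.552

0.552


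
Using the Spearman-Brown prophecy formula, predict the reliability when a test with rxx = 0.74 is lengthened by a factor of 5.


r_new = (n * rxx) / (1 + (n-1) * rxx)
r_new = (5 * 0.74) / (1 + 4 * 0.74)
r_new = 3.7 / 3.96
r_new = 0.9343

0.9343


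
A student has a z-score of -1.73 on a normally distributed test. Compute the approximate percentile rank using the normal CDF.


CDF(z) = 0.5 * (1 + erf(z/sqrt(2)))
erf(-1.2233) = -0.9164
CDF = 0.0418
Percentile rank = 0.0418 * 100 = 4.18

4.18
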